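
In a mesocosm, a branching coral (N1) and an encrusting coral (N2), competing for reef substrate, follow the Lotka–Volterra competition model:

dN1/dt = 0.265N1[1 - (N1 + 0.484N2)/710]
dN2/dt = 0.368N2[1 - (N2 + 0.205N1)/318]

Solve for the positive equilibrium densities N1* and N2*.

N1* ≈ 617, N2* ≈ 191

Setting both brackets to zero gives the nullclines N1 + 0.484N2 = 710 and 0.205N1 + N2 = 318.
Substituting N2 = 318 - 0.205N1 into the first: N1(1 - 0.484·0.205) = 710 - 0.484·318.
So N1* = 556/0.901 = 617, and then N2* = 318 - 0.205·617 = 191.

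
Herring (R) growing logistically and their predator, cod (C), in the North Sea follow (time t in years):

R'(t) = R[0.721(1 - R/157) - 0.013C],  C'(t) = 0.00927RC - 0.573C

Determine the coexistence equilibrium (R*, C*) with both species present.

From dC/dt = 0 with C > 0: 0.00927R* = 0.573, so R* = 61.8.
Substitute into dR/dt = 0: 0.721(1 - 61.8/157) = 0.013C*.
The bracket is 0.606, giving C* = 0.437/0.013 = 33.6.

R* ≈ 61.8, C* ≈ 33.6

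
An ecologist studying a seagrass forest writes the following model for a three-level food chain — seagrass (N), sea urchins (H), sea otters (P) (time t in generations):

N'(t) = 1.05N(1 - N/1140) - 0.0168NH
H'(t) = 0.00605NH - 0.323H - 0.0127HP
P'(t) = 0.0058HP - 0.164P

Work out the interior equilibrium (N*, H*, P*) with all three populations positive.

N* ≈ 624, H* ≈ 28.3, P* ≈ 272

From dP/dt = 0: 0.0058H* = 0.164, so H* = 28.3.
From dN/dt = 0: 1.05(1 - N*/1140) = 0.0168·28.3, giving N* = 1140·(1 - 0.452) = 624.
From dH/dt = 0: 0.00605·624 - 0.323 = 0.0127P*, so P* = 3.45/0.0127 = 272.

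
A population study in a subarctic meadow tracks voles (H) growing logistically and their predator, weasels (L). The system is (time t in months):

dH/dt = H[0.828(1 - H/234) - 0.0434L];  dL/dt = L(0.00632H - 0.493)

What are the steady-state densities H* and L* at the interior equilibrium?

From dL/dt = 0 with L > 0: 0.00632H* = 0.493, so H* = 78.
Substitute into dH/dt = 0: 0.828(1 - 78/234) = 0.0434L*.
The bracket is 0.667, giving L* = 0.552/0.0434 = 12.7.

H* ≈ 78, L* ≈ 12.7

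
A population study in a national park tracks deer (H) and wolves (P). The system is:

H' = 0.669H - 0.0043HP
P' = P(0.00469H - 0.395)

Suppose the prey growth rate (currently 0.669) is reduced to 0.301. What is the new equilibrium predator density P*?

At the interior fixed point, setting dH/dt = 0 with H > 0 fixes P* = (prey growth rate)/(HP coefficient) — independent of the other coefficients.
With the change, P* = 0.301/0.0043 = 70; it falls from 156.

P* ≈ 70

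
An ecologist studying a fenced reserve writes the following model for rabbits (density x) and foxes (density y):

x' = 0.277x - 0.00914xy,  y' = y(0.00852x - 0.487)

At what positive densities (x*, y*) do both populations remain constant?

x* ≈ 57.2, y* ≈ 30.3

Set dy/dt = 0 with y > 0: 0.00852x - 0.487 = 0, so x* = 0.487/0.00852 = 57.2.
Set dx/dt = 0 with x > 0: 0.277 - 0.00914y = 0, so y* = 0.277/0.00914 = 30.3.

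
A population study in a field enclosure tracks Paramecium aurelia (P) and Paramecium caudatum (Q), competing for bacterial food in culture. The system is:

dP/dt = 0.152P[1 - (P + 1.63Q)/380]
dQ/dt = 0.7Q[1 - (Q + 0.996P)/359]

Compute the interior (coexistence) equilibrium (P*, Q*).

Setting both brackets to zero gives the nullclines P + 1.63Q = 380 and 0.996P + Q = 359.
Substituting Q = 359 - 0.996P into the first: P(1 - 1.63·0.996) = 380 - 1.63·359.
So P* = -205/-0.623 = 329, and then Q* = 359 - 0.996·329 = 31.2.

P* ≈ 329, Q* ≈ 31.2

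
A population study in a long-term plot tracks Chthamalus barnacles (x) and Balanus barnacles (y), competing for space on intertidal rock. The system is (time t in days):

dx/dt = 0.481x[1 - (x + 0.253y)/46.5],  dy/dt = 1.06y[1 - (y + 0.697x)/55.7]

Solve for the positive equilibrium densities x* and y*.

x* ≈ 39.3, y* ≈ 28.3

Setting both brackets to zero gives the nullclines x + 0.253y = 46.5 and 0.697x + y = 55.7.
Substituting y = 55.7 - 0.697x into the first: x(1 - 0.253·0.697) = 46.5 - 0.253·55.7.
So x* = 32.4/0.824 = 39.3, and then y* = 55.7 - 0.697·39.3 = 28.3.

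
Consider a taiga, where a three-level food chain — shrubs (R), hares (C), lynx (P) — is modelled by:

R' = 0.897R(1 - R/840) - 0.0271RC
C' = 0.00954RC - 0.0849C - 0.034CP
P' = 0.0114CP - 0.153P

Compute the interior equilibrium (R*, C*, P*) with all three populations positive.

R* ≈ 499, C* ≈ 13.4, P* ≈ 138

From dP/dt = 0: 0.0114C* = 0.153, so C* = 13.4.
From dR/dt = 0: 0.897(1 - R*/840) = 0.0271·13.4, giving R* = 840·(1 - 0.405) = 499.
From dC/dt = 0: 0.00954·499 - 0.0849 = 0.034P*, so P* = 4.68/0.034 = 138.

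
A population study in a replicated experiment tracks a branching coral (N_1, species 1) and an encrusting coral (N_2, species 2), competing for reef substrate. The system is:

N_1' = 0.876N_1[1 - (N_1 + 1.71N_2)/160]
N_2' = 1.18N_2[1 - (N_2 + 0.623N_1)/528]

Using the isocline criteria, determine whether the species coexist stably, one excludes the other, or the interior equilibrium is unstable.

Compare the nullcline intercepts: K1/α12 = 160/1.71 = 93.6 < K2 = 528; K2/α21 = 528/0.623 = 848 > K1 = 160.
Since the inequalities point opposite ways, species 2 can invade but species 1 cannot.

species 2 excludes species 1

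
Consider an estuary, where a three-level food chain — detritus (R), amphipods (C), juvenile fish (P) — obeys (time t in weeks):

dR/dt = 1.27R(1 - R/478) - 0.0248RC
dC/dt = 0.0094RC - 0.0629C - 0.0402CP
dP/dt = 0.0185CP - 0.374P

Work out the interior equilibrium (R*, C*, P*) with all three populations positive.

R* ≈ 289, C* ≈ 20.2, P* ≈ 66.1

From dP/dt = 0: 0.0185C* = 0.374, so C* = 20.2.
From dR/dt = 0: 1.27(1 - R*/478) = 0.0248·20.2, giving R* = 478·(1 - 0.395) = 289.
From dC/dt = 0: 0.0094·289 - 0.0629 = 0.0402P*, so P* = 2.66/0.0402 = 66.1.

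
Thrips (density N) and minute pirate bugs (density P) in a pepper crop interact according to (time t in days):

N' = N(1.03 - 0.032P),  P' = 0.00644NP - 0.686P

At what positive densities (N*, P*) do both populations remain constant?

Set dP/dt = 0 with P > 0: 0.00644N - 0.686 = 0, so N* = 0.686/0.00644 = 107.
Set dN/dt = 0 with N > 0: 1.03 - 0.032P = 0, so P* = 1.03/0.032 = 32.2.

N* ≈ 107, P* ≈ 32.2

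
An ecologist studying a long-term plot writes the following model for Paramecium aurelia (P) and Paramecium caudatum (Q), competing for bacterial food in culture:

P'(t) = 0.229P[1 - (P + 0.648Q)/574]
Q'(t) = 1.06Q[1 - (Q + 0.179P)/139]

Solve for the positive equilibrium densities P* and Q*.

Setting both brackets to zero gives the nullclines P + 0.648Q = 574 and 0.179P + Q = 139.
Substituting Q = 139 - 0.179P into the first: P(1 - 0.648·0.179) = 574 - 0.648·139.
So P* = 484/0.884 = 547, and then Q* = 139 - 0.179·547 = 41.

P* ≈ 547, Q* ≈ 41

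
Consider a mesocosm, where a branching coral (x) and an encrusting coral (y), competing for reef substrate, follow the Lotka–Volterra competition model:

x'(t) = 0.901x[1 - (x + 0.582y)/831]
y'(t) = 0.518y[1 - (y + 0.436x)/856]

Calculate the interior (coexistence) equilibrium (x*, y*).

x* ≈ 446, y* ≈ 662

Setting both brackets to zero gives the nullclines x + 0.582y = 831 and 0.436x + y = 856.
Substituting y = 856 - 0.436x into the first: x(1 - 0.582·0.436) = 831 - 0.582·856.
So x* = 333/0.746 = 446, and then y* = 856 - 0.436·446 = 662.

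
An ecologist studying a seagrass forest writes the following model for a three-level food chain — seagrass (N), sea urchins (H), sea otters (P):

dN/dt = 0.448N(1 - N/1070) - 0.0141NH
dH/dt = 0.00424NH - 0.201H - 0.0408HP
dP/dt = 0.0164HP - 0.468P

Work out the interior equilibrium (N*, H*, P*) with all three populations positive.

From dP/dt = 0: 0.0164H* = 0.468, so H* = 28.5.
From dN/dt = 0: 0.448(1 - N*/1070) = 0.0141·28.5, giving N* = 1070·(1 - 0.898) = 109.
From dH/dt = 0: 0.00424·109 - 0.201 = 0.0408P*, so P* = 0.261/0.0408 = 6.4.

N* ≈ 109, H* ≈ 28.5, P* ≈ 6.4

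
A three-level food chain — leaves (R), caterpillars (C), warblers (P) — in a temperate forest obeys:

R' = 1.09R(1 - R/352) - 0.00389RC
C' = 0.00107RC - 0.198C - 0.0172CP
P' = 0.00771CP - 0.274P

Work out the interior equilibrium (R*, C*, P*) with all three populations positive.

From dP/dt = 0: 0.00771C* = 0.274, so C* = 35.5.
From dR/dt = 0: 1.09(1 - R*/352) = 0.00389·35.5, giving R* = 352·(1 - 0.127) = 307.
From dC/dt = 0: 0.00107·307 - 0.198 = 0.0172P*, so P* = 0.131/0.0172 = 7.61.

R* ≈ 307, C* ≈ 35.5, P* ≈ 7.61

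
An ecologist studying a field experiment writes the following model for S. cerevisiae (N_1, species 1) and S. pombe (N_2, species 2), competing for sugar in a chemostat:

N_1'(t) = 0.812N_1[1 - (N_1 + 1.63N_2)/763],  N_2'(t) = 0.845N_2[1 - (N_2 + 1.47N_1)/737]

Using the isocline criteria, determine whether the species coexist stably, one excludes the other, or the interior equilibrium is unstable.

Compare the nullcline intercepts: K1/α12 = 763/1.63 = 468 < K2 = 737; K2/α21 = 737/1.47 = 501 < K1 = 763.
Since both are reversed, neither can invade when rare; the interior point is a saddle.

unstable coexistence (outcome depends on initial conditions)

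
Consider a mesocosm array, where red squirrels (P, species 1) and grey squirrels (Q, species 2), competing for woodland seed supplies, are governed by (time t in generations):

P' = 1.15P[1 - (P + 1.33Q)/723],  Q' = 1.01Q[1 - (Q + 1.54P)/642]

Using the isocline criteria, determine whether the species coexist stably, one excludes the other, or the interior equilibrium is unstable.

unstable coexistence (outcome depends on initial conditions)

Compare the nullcline intercepts: K1/α12 = 723/1.33 = 544 < K2 = 642; K2/α21 = 642/1.54 = 417 < K1 = 723.
Since both are reversed, neither can invade when rare; the interior point is a saddle.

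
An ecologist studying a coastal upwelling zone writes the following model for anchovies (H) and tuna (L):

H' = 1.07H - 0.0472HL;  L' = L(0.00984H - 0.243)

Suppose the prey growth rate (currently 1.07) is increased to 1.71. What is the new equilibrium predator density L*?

L* ≈ 36.2

At the interior fixed point, setting dH/dt = 0 with H > 0 fixes L* = (prey growth rate)/(HL coefficient) — independent of the other coefficients.
With the change, L* = 1.71/0.0472 = 36.2; it rises from 22.7.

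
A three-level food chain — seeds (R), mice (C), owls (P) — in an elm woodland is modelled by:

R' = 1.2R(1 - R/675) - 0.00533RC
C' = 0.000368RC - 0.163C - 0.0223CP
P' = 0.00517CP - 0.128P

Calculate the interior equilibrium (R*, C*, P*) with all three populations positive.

From dP/dt = 0: 0.00517C* = 0.128, so C* = 24.8.
From dR/dt = 0: 1.2(1 - R*/675) = 0.00533·24.8, giving R* = 675·(1 - 0.11) = 601.
From dC/dt = 0: 0.000368·601 - 0.163 = 0.0223P*, so P* = 0.0581/0.0223 = 2.6.

R* ≈ 601, C* ≈ 24.8, P* ≈ 2.6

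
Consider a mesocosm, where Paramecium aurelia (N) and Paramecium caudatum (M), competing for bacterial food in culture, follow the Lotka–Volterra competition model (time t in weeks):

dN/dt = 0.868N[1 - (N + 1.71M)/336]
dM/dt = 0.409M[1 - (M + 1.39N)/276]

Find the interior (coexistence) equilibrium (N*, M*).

Setting both brackets to zero gives the nullclines N + 1.71M = 336 and 1.39N + M = 276.
Substituting M = 276 - 1.39N into the first: N(1 - 1.71·1.39) = 336 - 1.71·276.
So N* = -136/-1.38 = 98.7, and then M* = 276 - 1.39·98.7 = 139.

N* ≈ 98.7, M* ≈ 139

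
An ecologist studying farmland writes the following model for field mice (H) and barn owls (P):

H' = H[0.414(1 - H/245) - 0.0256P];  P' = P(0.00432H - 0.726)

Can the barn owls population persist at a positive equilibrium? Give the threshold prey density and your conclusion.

Threshold H = 168; K > 168, so yes, the predator persists.

The predator equation gives dP/dt > 0 only when H > 0.726/0.00432 = 168.
Without the predator, H → K = 245. Since 245 > 168, the predator can invade and persist.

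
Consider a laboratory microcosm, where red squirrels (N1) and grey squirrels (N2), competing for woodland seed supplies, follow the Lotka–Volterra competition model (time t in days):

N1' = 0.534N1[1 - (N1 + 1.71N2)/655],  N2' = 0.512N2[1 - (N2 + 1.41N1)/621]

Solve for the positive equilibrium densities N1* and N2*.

N1* ≈ 288, N2* ≈ 214

Setting both brackets to zero gives the nullclines N1 + 1.71N2 = 655 and 1.41N1 + N2 = 621.
Substituting N2 = 621 - 1.41N1 into the first: N1(1 - 1.71·1.41) = 655 - 1.71·621.
So N1* = -407/-1.41 = 288, and then N2* = 621 - 1.41·288 = 214.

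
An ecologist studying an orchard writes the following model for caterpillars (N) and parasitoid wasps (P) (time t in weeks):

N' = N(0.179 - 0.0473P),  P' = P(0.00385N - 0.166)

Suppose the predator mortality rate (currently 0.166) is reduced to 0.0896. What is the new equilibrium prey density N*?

At the interior fixed point, setting dP/dt = 0 with P > 0 fixes N* = (predator death rate)/(NP coefficient) — independent of the other coefficients.
With the change, N* = 0.0896/0.00385 = 23.3; it falls from 43.1.

N* ≈ 23.3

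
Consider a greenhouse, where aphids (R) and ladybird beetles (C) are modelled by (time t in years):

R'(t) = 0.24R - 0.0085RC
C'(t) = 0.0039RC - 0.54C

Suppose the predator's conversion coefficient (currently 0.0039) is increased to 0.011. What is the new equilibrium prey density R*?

R* ≈ 49.1

At the interior fixed point, setting dC/dt = 0 with C > 0 fixes R* = (predator death rate)/(RC coefficient) — independent of the other coefficients.
With the change, R* = 0.54/0.011 = 49.1; it falls from 138.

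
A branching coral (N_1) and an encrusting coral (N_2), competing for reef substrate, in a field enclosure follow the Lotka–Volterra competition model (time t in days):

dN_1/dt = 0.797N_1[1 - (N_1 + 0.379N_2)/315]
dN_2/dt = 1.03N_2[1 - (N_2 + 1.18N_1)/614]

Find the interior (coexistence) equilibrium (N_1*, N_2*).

N_1* ≈ 149, N_2* ≈ 438

Setting both brackets to zero gives the nullclines N_1 + 0.379N_2 = 315 and 1.18N_1 + N_2 = 614.
Substituting N_2 = 614 - 1.18N_1 into the first: N_1(1 - 0.379·1.18) = 315 - 0.379·614.
So N_1* = 82.3/0.553 = 149, and then N_2* = 614 - 1.18·149 = 438.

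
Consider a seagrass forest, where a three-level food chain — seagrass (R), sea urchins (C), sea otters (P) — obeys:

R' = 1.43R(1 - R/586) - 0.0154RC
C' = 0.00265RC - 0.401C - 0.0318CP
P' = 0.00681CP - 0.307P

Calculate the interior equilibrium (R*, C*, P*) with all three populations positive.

From dP/dt = 0: 0.00681C* = 0.307, so C* = 45.1.
From dR/dt = 0: 1.43(1 - R*/586) = 0.0154·45.1, giving R* = 586·(1 - 0.485) = 302.
From dC/dt = 0: 0.00265·302 - 0.401 = 0.0318P*, so P* = 0.398/0.0318 = 12.5.

R* ≈ 302, C* ≈ 45.1, P* ≈ 12.5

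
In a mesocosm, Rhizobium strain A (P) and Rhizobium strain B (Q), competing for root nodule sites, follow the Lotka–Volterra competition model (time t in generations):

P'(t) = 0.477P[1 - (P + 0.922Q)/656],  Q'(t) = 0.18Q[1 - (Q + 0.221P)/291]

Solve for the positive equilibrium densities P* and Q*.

Setting both brackets to zero gives the nullclines P + 0.922Q = 656 and 0.221P + Q = 291.
Substituting Q = 291 - 0.221P into the first: P(1 - 0.922·0.221) = 656 - 0.922·291.
So P* = 388/0.796 = 487, and then Q* = 291 - 0.221·487 = 183.

P* ≈ 487, Q* ≈ 183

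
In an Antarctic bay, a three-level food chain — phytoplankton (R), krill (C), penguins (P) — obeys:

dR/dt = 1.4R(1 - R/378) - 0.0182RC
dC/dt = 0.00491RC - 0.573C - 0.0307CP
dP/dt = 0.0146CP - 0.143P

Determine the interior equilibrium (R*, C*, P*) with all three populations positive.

R* ≈ 330, C* ≈ 9.79, P* ≈ 34.1

From dP/dt = 0: 0.0146C* = 0.143, so C* = 9.79.
From dR/dt = 0: 1.4(1 - R*/378) = 0.0182·9.79, giving R* = 378·(1 - 0.127) = 330.
From dC/dt = 0: 0.00491·330 - 0.573 = 0.0307P*, so P* = 1.05/0.0307 = 34.1.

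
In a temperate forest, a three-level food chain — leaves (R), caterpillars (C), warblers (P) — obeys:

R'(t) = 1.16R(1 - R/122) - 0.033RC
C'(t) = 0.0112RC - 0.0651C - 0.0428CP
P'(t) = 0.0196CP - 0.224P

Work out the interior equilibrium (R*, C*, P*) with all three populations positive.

R* ≈ 82.3, C* ≈ 11.4, P* ≈ 20

From dP/dt = 0: 0.0196C* = 0.224, so C* = 11.4.
From dR/dt = 0: 1.16(1 - R*/122) = 0.033·11.4, giving R* = 122·(1 - 0.325) = 82.3.
From dC/dt = 0: 0.0112·82.3 - 0.0651 = 0.0428P*, so P* = 0.857/0.0428 = 20.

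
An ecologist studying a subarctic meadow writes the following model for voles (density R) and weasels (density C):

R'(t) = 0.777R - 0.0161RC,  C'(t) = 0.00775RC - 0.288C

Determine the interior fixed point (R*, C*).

Set dC/dt = 0 with C > 0: 0.00775R - 0.288 = 0, so R* = 0.288/0.00775 = 37.2.
Set dR/dt = 0 with R > 0: 0.777 - 0.0161C = 0, so C* = 0.777/0.0161 = 48.3.

R* ≈ 37.2, C* ≈ 48.3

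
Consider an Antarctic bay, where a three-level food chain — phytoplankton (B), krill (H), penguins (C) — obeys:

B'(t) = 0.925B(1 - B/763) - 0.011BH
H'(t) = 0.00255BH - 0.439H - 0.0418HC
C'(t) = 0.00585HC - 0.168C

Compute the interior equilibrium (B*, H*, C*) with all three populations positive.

From dC/dt = 0: 0.00585H* = 0.168, so H* = 28.7.
From dB/dt = 0: 0.925(1 - B*/763) = 0.011·28.7, giving B* = 763·(1 - 0.342) = 502.
From dH/dt = 0: 0.00255·502 - 0.439 = 0.0418C*, so C* = 0.842/0.0418 = 20.1.

B* ≈ 502, H* ≈ 28.7, C* ≈ 20.1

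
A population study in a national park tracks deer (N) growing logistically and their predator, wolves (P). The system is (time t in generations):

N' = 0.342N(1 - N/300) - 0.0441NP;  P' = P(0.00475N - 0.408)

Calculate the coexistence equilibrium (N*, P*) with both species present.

N* ≈ 85.9, P* ≈ 5.53

From dP/dt = 0 with P > 0: 0.00475N* = 0.408, so N* = 85.9.
Substitute into dN/dt = 0: 0.342(1 - 85.9/300) = 0.0441P*.
The bracket is 0.714, giving P* = 0.244/0.0441 = 5.53.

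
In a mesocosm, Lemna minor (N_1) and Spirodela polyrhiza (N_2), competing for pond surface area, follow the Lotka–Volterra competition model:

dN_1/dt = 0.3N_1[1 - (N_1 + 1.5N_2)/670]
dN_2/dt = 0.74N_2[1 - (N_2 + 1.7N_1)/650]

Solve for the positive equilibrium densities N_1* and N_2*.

Setting both brackets to zero gives the nullclines N_1 + 1.5N_2 = 670 and 1.7N_1 + N_2 = 650.
Substituting N_2 = 650 - 1.7N_1 into the first: N_1(1 - 1.5·1.7) = 670 - 1.5·650.
So N_1* = -305/-1.55 = 197, and then N_2* = 650 - 1.7·197 = 315.

N_1* ≈ 197, N_2* ≈ 315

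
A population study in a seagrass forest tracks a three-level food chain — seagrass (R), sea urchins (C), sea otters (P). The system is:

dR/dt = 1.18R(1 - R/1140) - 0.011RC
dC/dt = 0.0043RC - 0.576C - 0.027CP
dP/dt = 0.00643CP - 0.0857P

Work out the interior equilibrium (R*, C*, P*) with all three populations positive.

From dP/dt = 0: 0.00643C* = 0.0857, so C* = 13.3.
From dR/dt = 0: 1.18(1 - R*/1140) = 0.011·13.3, giving R* = 1140·(1 - 0.124) = 998.
From dC/dt = 0: 0.0043·998 - 0.576 = 0.027P*, so P* = 3.72/0.027 = 138.

R* ≈ 998, C* ≈ 13.3, P* ≈ 138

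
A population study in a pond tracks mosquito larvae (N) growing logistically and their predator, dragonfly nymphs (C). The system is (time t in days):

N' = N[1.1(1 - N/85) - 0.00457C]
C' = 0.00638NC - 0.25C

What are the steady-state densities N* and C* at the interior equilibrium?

N* ≈ 39.2, C* ≈ 130

From dC/dt = 0 with C > 0: 0.00638N* = 0.25, so N* = 39.2.
Substitute into dN/dt = 0: 1.1(1 - 39.2/85) = 0.00457C*.
The bracket is 0.539, giving C* = 0.593/0.00457 = 130.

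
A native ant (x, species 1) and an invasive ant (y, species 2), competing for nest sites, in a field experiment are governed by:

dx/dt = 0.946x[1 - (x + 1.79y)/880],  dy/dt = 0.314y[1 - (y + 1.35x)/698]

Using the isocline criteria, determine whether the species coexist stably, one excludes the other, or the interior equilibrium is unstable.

unstable coexistence (outcome depends on initial conditions)

Compare the nullcline intercepts: K1/α12 = 880/1.79 = 492 < K2 = 698; K2/α21 = 698/1.35 = 517 < K1 = 880.
Since both are reversed, neither can invade when rare; the interior point is a saddle.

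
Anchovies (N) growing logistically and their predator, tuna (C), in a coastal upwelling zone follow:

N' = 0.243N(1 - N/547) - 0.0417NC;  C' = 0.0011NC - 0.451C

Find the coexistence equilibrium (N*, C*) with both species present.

N* ≈ 410, C* ≈ 1.46

From dC/dt = 0 with C > 0: 0.0011N* = 0.451, so N* = 410.
Substitute into dN/dt = 0: 0.243(1 - 410/547) = 0.0417C*.
The bracket is 0.25, giving C* = 0.0609/0.0417 = 1.46.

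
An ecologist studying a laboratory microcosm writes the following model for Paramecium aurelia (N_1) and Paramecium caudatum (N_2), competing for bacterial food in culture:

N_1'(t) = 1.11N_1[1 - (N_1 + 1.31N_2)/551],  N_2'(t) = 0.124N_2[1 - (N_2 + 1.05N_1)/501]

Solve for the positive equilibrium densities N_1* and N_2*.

N_1* ≈ 280, N_2* ≈ 207

Setting both brackets to zero gives the nullclines N_1 + 1.31N_2 = 551 and 1.05N_1 + N_2 = 501.
Substituting N_2 = 501 - 1.05N_1 into the first: N_1(1 - 1.31·1.05) = 551 - 1.31·501.
So N_1* = -105/-0.376 = 280, and then N_2* = 501 - 1.05·280 = 207.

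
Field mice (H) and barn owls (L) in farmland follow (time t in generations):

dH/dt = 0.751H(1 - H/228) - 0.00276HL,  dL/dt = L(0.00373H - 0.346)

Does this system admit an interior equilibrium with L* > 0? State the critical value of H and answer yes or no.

Threshold H = 92.8; K > 92.8, so yes, the predator persists.

The predator equation gives dL/dt > 0 only when H > 0.346/0.00373 = 92.8.
Without the predator, H → K = 228. Since 228 > 92.8, the predator can invade and persist.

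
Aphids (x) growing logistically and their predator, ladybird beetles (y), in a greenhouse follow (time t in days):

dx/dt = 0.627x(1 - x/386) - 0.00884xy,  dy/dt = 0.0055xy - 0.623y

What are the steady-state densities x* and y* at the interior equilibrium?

x* ≈ 113, y* ≈ 50.1

From dy/dt = 0 with y > 0: 0.0055x* = 0.623, so x* = 113.
Substitute into dx/dt = 0: 0.627(1 - 113/386) = 0.00884y*.
The bracket is 0.707, giving y* = 0.443/0.00884 = 50.1.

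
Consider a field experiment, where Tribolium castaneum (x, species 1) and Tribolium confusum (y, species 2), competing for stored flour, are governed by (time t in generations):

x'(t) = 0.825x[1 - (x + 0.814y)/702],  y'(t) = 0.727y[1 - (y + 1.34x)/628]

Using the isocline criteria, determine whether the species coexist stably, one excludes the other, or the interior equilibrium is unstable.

Compare the nullcline intercepts: K1/α12 = 702/0.814 = 862 > K2 = 628; K2/α21 = 628/1.34 = 469 < K1 = 702.
Since the inequalities point opposite ways, species 1 can invade but species 2 cannot.

species 1 excludes species 2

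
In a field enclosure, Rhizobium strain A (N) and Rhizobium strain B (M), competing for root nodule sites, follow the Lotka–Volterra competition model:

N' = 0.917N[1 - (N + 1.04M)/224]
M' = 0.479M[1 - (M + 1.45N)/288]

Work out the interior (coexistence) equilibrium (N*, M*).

Setting both brackets to zero gives the nullclines N + 1.04M = 224 and 1.45N + M = 288.
Substituting M = 288 - 1.45N into the first: N(1 - 1.04·1.45) = 224 - 1.04·288.
So N* = -75.5/-0.508 = 149, and then M* = 288 - 1.45·149 = 72.4.

N* ≈ 149, M* ≈ 72.4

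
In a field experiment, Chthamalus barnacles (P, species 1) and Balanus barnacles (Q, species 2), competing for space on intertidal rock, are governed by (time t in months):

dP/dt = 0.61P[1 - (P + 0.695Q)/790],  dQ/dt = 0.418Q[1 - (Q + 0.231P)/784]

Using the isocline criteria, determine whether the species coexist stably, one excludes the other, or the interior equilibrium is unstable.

Compare the nullcline intercepts: K1/α12 = 790/0.695 = 1140 > K2 = 784; K2/α21 = 784/0.231 = 3390 > K1 = 790.
Since both inequalities hold, each species can invade when rare, so the interior equilibrium is stable.

stable coexistence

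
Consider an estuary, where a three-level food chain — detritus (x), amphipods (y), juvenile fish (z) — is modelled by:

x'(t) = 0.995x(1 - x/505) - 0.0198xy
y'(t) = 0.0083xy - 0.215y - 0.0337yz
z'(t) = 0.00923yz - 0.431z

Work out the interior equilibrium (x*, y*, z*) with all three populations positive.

x* ≈ 35.7, y* ≈ 46.7, z* ≈ 2.42

From dz/dt = 0: 0.00923y* = 0.431, so y* = 46.7.
From dx/dt = 0: 0.995(1 - x*/505) = 0.0198·46.7, giving x* = 505·(1 - 0.929) = 35.7.
From dy/dt = 0: 0.0083·35.7 - 0.215 = 0.0337z*, so z* = 0.0817/0.0337 = 2.42.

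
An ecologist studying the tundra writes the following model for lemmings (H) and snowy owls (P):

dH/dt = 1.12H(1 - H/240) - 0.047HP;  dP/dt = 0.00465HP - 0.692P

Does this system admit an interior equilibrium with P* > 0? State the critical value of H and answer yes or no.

The predator equation gives dP/dt > 0 only when H > 0.692/0.00465 = 149.
Without the predator, H → K = 240. Since 240 > 149, the predator can invade and persist.

Threshold H = 149; K > 149, so yes, the predator persists.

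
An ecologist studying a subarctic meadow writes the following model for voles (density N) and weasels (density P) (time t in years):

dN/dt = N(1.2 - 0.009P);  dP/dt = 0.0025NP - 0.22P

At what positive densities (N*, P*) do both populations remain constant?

Set dP/dt = 0 with P > 0: 0.0025N - 0.22 = 0, so N* = 0.22/0.0025 = 88.
Set dN/dt = 0 with N > 0: 1.2 - 0.009P = 0, so P* = 1.2/0.009 = 133.

N* ≈ 88, P* ≈ 133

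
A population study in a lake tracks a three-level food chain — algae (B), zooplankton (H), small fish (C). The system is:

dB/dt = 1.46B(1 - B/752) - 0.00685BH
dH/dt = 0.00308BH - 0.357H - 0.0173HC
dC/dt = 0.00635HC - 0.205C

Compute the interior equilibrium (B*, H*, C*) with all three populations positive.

From dC/dt = 0: 0.00635H* = 0.205, so H* = 32.3.
From dB/dt = 0: 1.46(1 - B*/752) = 0.00685·32.3, giving B* = 752·(1 - 0.151) = 638.
From dH/dt = 0: 0.00308·638 - 0.357 = 0.0173C*, so C* = 1.61/0.0173 = 93.

B* ≈ 638, H* ≈ 32.3, C* ≈ 93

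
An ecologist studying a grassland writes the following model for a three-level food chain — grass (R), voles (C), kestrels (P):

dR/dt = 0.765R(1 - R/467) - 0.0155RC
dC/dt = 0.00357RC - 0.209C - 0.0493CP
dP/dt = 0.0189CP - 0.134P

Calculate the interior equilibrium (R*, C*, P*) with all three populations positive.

R* ≈ 400, C* ≈ 7.09, P* ≈ 24.7

From dP/dt = 0: 0.0189C* = 0.134, so C* = 7.09.
From dR/dt = 0: 0.765(1 - R*/467) = 0.0155·7.09, giving R* = 467·(1 - 0.144) = 400.
From dC/dt = 0: 0.00357·400 - 0.209 = 0.0493P*, so P* = 1.22/0.0493 = 24.7.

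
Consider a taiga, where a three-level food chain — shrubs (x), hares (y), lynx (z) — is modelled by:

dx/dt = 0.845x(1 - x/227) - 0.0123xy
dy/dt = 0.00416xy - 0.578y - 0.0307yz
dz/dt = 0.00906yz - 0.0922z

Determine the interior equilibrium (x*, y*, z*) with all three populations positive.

From dz/dt = 0: 0.00906y* = 0.0922, so y* = 10.2.
From dx/dt = 0: 0.845(1 - x*/227) = 0.0123·10.2, giving x* = 227·(1 - 0.148) = 193.
From dy/dt = 0: 0.00416·193 - 0.578 = 0.0307z*, so z* = 0.226/0.0307 = 7.38.

x* ≈ 193, y* ≈ 10.2, z* ≈ 7.38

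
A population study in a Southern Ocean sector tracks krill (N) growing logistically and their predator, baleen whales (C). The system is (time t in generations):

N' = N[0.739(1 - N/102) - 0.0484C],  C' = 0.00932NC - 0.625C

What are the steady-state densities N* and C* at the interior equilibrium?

From dC/dt = 0 with C > 0: 0.00932N* = 0.625, so N* = 67.1.
Substitute into dN/dt = 0: 0.739(1 - 67.1/102) = 0.0484C*.
The bracket is 0.343, giving C* = 0.253/0.0484 = 5.23.

N* ≈ 67.1, C* ≈ 5.23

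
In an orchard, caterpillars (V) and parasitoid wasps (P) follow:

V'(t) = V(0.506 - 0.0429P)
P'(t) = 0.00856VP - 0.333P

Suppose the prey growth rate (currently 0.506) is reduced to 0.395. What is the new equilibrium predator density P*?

P* ≈ 9.21

At the interior fixed point, setting dV/dt = 0 with V > 0 fixes P* = (prey growth rate)/(VP coefficient) — independent of the other coefficients.
With the change, P* = 0.395/0.0429 = 9.21; it falls from 11.8.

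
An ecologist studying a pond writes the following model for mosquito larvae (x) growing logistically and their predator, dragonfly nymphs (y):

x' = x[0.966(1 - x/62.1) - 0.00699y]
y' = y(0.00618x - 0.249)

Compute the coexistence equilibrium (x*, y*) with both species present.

x* ≈ 40.3, y* ≈ 48.5

From dy/dt = 0 with y > 0: 0.00618x* = 0.249, so x* = 40.3.
Substitute into dx/dt = 0: 0.966(1 - 40.3/62.1) = 0.00699y*.
The bracket is 0.351, giving y* = 0.339/0.00699 = 48.5.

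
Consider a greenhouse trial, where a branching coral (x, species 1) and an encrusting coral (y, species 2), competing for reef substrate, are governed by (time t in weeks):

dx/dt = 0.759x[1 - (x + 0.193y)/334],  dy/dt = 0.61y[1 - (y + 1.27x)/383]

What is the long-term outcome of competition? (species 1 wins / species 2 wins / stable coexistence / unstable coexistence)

Compare the nullcline intercepts: K1/α12 = 334/0.193 = 1730 > K2 = 383; K2/α21 = 383/1.27 = 302 < K1 = 334.
Since the inequalities point opposite ways, species 1 can invade but species 2 cannot.

species 1 excludes species 2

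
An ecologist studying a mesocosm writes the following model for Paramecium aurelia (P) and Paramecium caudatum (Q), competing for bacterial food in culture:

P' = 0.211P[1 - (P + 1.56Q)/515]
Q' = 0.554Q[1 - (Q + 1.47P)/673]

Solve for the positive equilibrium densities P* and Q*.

Setting both brackets to zero gives the nullclines P + 1.56Q = 515 and 1.47P + Q = 673.
Substituting Q = 673 - 1.47P into the first: P(1 - 1.56·1.47) = 515 - 1.56·673.
So P* = -535/-1.29 = 414, and then Q* = 673 - 1.47·414 = 65.

P* ≈ 414, Q* ≈ 65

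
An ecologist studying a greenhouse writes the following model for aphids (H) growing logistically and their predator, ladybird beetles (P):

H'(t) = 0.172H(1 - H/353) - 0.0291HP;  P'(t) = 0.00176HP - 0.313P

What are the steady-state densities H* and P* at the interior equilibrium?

H* ≈ 178, P* ≈ 2.93

From dP/dt = 0 with P > 0: 0.00176H* = 0.313, so H* = 178.
Substitute into dH/dt = 0: 0.172(1 - 178/353) = 0.0291P*.
The bracket is 0.496, giving P* = 0.0853/0.0291 = 2.93.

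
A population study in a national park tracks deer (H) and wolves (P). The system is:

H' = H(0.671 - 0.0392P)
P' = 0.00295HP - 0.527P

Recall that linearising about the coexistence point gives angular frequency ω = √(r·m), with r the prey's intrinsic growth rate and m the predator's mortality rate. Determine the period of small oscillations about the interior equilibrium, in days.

T ≈ 10.6 days

Here r = 0.671 and m = 0.527, so r·m = 0.354.
ω = √0.354 = 0.595 per day, hence T = 2π/ω ≈ 10.6 days.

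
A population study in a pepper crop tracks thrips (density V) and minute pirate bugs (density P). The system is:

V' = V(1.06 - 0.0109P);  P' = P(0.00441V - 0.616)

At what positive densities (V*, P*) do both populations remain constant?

Set dP/dt = 0 with P > 0: 0.00441V - 0.616 = 0, so V* = 0.616/0.00441 = 140.
Set dV/dt = 0 with V > 0: 1.06 - 0.0109P = 0, so P* = 1.06/0.0109 = 97.2.

V* ≈ 140, P* ≈ 97.2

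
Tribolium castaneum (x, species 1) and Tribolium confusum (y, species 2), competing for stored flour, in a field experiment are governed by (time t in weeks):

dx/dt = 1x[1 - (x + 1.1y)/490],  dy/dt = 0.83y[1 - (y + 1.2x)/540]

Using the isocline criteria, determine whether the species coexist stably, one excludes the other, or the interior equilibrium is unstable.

Compare the nullcline intercepts: K1/α12 = 490/1.1 = 445 < K2 = 540; K2/α21 = 540/1.2 = 450 < K1 = 490.
Since both are reversed, neither can invade when rare; the interior point is a saddle.

unstable coexistence (outcome depends on initial conditions)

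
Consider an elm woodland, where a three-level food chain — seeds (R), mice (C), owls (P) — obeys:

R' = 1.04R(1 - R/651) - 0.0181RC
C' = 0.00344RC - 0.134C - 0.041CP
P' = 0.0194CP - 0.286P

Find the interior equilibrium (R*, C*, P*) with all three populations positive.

R* ≈ 484, C* ≈ 14.7, P* ≈ 37.3

From dP/dt = 0: 0.0194C* = 0.286, so C* = 14.7.
From dR/dt = 0: 1.04(1 - R*/651) = 0.0181·14.7, giving R* = 651·(1 - 0.257) = 484.
From dC/dt = 0: 0.00344·484 - 0.134 = 0.041P*, so P* = 1.53/0.041 = 37.3.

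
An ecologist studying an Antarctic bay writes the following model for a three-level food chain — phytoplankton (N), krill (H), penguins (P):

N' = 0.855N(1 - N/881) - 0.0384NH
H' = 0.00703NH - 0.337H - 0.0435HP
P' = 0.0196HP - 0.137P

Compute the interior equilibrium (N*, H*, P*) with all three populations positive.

From dP/dt = 0: 0.0196H* = 0.137, so H* = 6.99.
From dN/dt = 0: 0.855(1 - N*/881) = 0.0384·6.99, giving N* = 881·(1 - 0.314) = 604.
From dH/dt = 0: 0.00703·604 - 0.337 = 0.0435P*, so P* = 3.91/0.0435 = 89.9.

N* ≈ 604, H* ≈ 6.99, P* ≈ 89.9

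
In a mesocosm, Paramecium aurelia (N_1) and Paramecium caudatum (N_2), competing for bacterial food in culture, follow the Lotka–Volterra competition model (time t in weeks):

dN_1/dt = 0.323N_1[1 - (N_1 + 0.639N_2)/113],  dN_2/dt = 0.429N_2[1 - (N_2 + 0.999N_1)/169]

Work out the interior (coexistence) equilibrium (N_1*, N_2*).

N_1* ≈ 13.9, N_2* ≈ 155

Setting both brackets to zero gives the nullclines N_1 + 0.639N_2 = 113 and 0.999N_1 + N_2 = 169.
Substituting N_2 = 169 - 0.999N_1 into the first: N_1(1 - 0.639·0.999) = 113 - 0.639·169.
So N_1* = 5.01/0.362 = 13.9, and then N_2* = 169 - 0.999·13.9 = 155.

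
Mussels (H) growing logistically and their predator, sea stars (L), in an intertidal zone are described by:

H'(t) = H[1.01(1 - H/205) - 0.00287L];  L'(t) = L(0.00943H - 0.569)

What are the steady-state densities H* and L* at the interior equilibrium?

From dL/dt = 0 with L > 0: 0.00943H* = 0.569, so H* = 60.3.
Substitute into dH/dt = 0: 1.01(1 - 60.3/205) = 0.00287L*.
The bracket is 0.706, giving L* = 0.713/0.00287 = 248.

H* ≈ 60.3, L* ≈ 248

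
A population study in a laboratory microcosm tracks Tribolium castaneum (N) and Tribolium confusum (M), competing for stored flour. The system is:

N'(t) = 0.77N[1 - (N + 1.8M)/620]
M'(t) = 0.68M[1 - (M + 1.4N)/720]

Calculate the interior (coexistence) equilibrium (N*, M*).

N* ≈ 445, M* ≈ 97.4

Setting both brackets to zero gives the nullclines N + 1.8M = 620 and 1.4N + M = 720.
Substituting M = 720 - 1.4N into the first: N(1 - 1.8·1.4) = 620 - 1.8·720.
So N* = -676/-1.52 = 445, and then M* = 720 - 1.4·445 = 97.4.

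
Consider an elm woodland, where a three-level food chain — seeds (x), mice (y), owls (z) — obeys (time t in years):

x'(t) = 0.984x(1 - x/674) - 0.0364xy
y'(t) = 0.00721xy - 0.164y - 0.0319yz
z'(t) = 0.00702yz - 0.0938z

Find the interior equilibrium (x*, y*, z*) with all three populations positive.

From dz/dt = 0: 0.00702y* = 0.0938, so y* = 13.4.
From dx/dt = 0: 0.984(1 - x*/674) = 0.0364·13.4, giving x* = 674·(1 - 0.494) = 341.
From dy/dt = 0: 0.00721·341 - 0.164 = 0.0319z*, so z* = 2.29/0.0319 = 71.9.

x* ≈ 341, y* ≈ 13.4, z* ≈ 71.9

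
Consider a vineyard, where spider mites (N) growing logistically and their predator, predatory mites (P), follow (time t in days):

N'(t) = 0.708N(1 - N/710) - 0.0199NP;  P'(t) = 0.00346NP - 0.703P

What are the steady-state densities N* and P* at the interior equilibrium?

From dP/dt = 0 with P > 0: 0.00346N* = 0.703, so N* = 203.
Substitute into dN/dt = 0: 0.708(1 - 203/710) = 0.0199P*.
The bracket is 0.714, giving P* = 0.505/0.0199 = 25.4.

N* ≈ 203, P* ≈ 25.4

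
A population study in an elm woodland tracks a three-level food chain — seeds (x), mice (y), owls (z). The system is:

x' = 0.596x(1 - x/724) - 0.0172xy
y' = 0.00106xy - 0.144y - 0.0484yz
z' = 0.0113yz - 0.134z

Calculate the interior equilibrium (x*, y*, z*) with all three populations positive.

From dz/dt = 0: 0.0113y* = 0.134, so y* = 11.9.
From dx/dt = 0: 0.596(1 - x*/724) = 0.0172·11.9, giving x* = 724·(1 - 0.342) = 476.
From dy/dt = 0: 0.00106·476 - 0.144 = 0.0484z*, so z* = 0.361/0.0484 = 7.45.

x* ≈ 476, y* ≈ 11.9, z* ≈ 7.45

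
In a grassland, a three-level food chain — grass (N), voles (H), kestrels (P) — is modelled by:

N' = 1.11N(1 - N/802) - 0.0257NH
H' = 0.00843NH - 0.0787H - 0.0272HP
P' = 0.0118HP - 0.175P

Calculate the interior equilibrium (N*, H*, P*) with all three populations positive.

From dP/dt = 0: 0.0118H* = 0.175, so H* = 14.8.
From dN/dt = 0: 1.11(1 - N*/802) = 0.0257·14.8, giving N* = 802·(1 - 0.343) = 527.
From dH/dt = 0: 0.00843·527 - 0.0787 = 0.0272P*, so P* = 4.36/0.0272 = 160.

N* ≈ 527, H* ≈ 14.8, P* ≈ 160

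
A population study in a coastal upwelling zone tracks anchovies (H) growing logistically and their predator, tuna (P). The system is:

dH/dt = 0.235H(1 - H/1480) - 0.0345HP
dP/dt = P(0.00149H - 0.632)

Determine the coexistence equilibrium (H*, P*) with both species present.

H* ≈ 424, P* ≈ 4.86

From dP/dt = 0 with P > 0: 0.00149H* = 0.632, so H* = 424.
Substitute into dH/dt = 0: 0.235(1 - 424/1480) = 0.0345P*.
The bracket is 0.713, giving P* = 0.168/0.0345 = 4.86.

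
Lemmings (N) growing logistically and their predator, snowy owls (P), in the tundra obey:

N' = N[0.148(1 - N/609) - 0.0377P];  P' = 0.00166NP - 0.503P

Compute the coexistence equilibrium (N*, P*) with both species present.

From dP/dt = 0 with P > 0: 0.00166N* = 0.503, so N* = 303.
Substitute into dN/dt = 0: 0.148(1 - 303/609) = 0.0377P*.
The bracket is 0.502, giving P* = 0.0744/0.0377 = 1.97.

N* ≈ 303, P* ≈ 1.97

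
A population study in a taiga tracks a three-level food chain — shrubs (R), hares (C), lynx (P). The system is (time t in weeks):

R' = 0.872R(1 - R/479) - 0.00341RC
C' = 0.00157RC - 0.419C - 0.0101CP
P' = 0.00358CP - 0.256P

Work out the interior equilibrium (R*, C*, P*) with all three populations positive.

From dP/dt = 0: 0.00358C* = 0.256, so C* = 71.5.
From dR/dt = 0: 0.872(1 - R*/479) = 0.00341·71.5, giving R* = 479·(1 - 0.28) = 345.
From dC/dt = 0: 0.00157·345 - 0.419 = 0.0101P*, so P* = 0.123/0.0101 = 12.2.

R* ≈ 345, C* ≈ 71.5, P* ≈ 12.2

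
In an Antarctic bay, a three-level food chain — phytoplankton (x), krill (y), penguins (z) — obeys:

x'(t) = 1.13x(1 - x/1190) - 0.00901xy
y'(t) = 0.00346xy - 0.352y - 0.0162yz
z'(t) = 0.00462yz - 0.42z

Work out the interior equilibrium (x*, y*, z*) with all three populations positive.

x* ≈ 327, y* ≈ 90.9, z* ≈ 48.2

From dz/dt = 0: 0.00462y* = 0.42, so y* = 90.9.
From dx/dt = 0: 1.13(1 - x*/1190) = 0.00901·90.9, giving x* = 1190·(1 - 0.725) = 327.
From dy/dt = 0: 0.00346·327 - 0.352 = 0.0162z*, so z* = 0.781/0.0162 = 48.2.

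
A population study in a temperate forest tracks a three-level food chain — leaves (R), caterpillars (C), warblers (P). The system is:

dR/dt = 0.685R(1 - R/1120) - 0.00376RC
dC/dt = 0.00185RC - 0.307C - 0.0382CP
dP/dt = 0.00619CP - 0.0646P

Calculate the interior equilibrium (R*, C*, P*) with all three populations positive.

R* ≈ 1060, C* ≈ 10.4, P* ≈ 43.1

From dP/dt = 0: 0.00619C* = 0.0646, so C* = 10.4.
From dR/dt = 0: 0.685(1 - R*/1120) = 0.00376·10.4, giving R* = 1120·(1 - 0.0573) = 1060.
From dC/dt = 0: 0.00185·1060 - 0.307 = 0.0382P*, so P* = 1.65/0.0382 = 43.1.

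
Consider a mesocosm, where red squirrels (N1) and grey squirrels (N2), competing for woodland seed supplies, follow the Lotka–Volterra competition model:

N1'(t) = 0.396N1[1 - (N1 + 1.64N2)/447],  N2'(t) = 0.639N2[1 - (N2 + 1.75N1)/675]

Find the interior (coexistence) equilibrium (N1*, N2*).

N1* ≈ 353, N2* ≈ 57.4

Setting both brackets to zero gives the nullclines N1 + 1.64N2 = 447 and 1.75N1 + N2 = 675.
Substituting N2 = 675 - 1.75N1 into the first: N1(1 - 1.64·1.75) = 447 - 1.64·675.
So N1* = -660/-1.87 = 353, and then N2* = 675 - 1.75·353 = 57.4.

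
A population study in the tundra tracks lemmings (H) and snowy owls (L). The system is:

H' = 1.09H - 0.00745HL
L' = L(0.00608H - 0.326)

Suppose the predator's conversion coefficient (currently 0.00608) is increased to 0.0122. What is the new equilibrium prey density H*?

H* ≈ 26.7

At the interior fixed point, setting dL/dt = 0 with L > 0 fixes H* = (predator death rate)/(HL coefficient) — independent of the other coefficients.
With the change, H* = 0.326/0.0122 = 26.7; it falls from 53.6.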